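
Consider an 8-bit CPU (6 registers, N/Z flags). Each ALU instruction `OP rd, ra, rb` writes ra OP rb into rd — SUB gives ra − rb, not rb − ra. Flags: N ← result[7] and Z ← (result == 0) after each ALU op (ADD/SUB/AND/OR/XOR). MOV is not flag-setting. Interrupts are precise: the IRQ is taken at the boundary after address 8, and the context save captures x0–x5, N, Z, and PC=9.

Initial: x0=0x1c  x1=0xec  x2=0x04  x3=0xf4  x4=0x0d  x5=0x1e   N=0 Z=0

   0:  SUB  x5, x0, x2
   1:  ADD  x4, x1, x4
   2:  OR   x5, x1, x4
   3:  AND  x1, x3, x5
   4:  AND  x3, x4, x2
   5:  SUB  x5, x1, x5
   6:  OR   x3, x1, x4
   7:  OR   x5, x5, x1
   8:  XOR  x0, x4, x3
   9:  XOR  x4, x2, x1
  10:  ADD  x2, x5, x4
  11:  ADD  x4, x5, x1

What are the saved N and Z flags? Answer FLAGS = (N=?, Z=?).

FLAGS = (N=0, Z=0)

after  0: x0=0x1c x1=0xec x2=0x04 x3=0xf4 x4=0x0d x5=0x18  N=0 Z=0
after  1: x0=0x1c x1=0xec x2=0x04 x3=0xf4 x4=0xf9 x5=0x18  N=1 Z=0
after  2: x0=0x1c x1=0xec x2=0x04 x3=0xf4 x4=0xf9 x5=0xfd  N=1 Z=0
after  3: x0=0x1c x1=0xf4 x2=0x04 x3=0xf4 x4=0xf9 x5=0xfd  N=1 Z=0
after  4: x0=0x1c x1=0xf4 x2=0x04 x3=0x00 x4=0xf9 x5=0xfd  N=0 Z=1
after  5: x0=0x1c x1=0xf4 x2=0x04 x3=0x00 x4=0xf9 x5=0xf7  N=1 Z=0
after  6: x0=0x1c x1=0xf4 x2=0x04 x3=0xfd x4=0xf9 x5=0xf7  N=1 Z=0
after  7: x0=0x1c x1=0xf4 x2=0x04 x3=0xfd x4=0xf9 x5=0xf7  N=1 Z=0
after  8: x0=0x04 x1=0xf4 x2=0x04 x3=0xfd x4=0xf9 x5=0xf7  N=0 Z=0
-- IRQ taken; context saved, return-PC = 9 --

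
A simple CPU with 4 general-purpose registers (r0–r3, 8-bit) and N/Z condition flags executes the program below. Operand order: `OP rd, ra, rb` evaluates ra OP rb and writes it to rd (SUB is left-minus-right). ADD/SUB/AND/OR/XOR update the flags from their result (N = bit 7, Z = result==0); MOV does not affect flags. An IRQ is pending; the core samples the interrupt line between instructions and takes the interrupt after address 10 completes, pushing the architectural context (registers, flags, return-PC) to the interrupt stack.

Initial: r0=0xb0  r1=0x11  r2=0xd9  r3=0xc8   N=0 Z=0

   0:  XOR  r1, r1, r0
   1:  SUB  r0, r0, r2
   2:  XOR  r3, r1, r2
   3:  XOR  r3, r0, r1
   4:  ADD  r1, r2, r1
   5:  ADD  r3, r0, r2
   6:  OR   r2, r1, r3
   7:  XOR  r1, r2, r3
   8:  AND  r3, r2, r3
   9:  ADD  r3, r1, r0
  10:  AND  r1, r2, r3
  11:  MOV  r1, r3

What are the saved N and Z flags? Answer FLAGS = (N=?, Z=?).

after  0: r0=0xb0 r1=0xa1 r2=0xd9 r3=0xc8  N=1 Z=0
after  1: r0=0xd7 r1=0xa1 r2=0xd9 r3=0xc8  N=1 Z=0
after  2: r0=0xd7 r1=0xa1 r2=0xd9 r3=0x78  N=0 Z=0
after  3: r0=0xd7 r1=0xa1 r2=0xd9 r3=0x76  N=0 Z=0
after  4: r0=0xd7 r1=0x7a r2=0xd9 r3=0x76  N=0 Z=0
after  5: r0=0xd7 r1=0x7a r2=0xd9 r3=0xb0  N=1 Z=0
after  6: r0=0xd7 r1=0x7a r2=0xfa r3=0xb0  N=1 Z=0
after  7: r0=0xd7 r1=0x4a r2=0xfa r3=0xb0  N=0 Z=0
after  8: r0=0xd7 r1=0x4a r2=0xfa r3=0xb0  N=1 Z=0
after  9: r0=0xd7 r1=0x4a r2=0xfa r3=0x21  N=0 Z=0
after 10: r0=0xd7 r1=0x20 r2=0xfa r3=0x21  N=0 Z=0
-- IRQ taken; context saved, return-PC = 11 --

FLAGS = (N=0, Z=0)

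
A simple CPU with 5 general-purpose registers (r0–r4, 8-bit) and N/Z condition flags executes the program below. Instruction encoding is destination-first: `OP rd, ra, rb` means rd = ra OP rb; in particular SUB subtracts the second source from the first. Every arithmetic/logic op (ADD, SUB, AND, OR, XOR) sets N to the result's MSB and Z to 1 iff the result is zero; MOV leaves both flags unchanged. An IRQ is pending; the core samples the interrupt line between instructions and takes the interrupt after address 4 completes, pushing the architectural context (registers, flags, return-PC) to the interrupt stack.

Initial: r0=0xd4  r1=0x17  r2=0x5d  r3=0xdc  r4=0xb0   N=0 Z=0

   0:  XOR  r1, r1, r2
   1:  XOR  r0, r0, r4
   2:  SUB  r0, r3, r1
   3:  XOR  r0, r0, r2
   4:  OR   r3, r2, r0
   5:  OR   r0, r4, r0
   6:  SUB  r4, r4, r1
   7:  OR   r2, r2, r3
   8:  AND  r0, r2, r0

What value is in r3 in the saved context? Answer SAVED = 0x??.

SAVED = 0xdf

after  0: r0=0xd4 r1=0x4a r2=0x5d r3=0xdc r4=0xb0  N=0 Z=0
after  1: r0=0x64 r1=0x4a r2=0x5d r3=0xdc r4=0xb0  N=0 Z=0
after  2: r0=0x92 r1=0x4a r2=0x5d r3=0xdc r4=0xb0  N=1 Z=0
after  3: r0=0xcf r1=0x4a r2=0x5d r3=0xdc r4=0xb0  N=1 Z=0
after  4: r0=0xcf r1=0x4a r2=0x5d r3=0xdf r4=0xb0  N=1 Z=0
-- IRQ taken; context saved, return-PC = 5 --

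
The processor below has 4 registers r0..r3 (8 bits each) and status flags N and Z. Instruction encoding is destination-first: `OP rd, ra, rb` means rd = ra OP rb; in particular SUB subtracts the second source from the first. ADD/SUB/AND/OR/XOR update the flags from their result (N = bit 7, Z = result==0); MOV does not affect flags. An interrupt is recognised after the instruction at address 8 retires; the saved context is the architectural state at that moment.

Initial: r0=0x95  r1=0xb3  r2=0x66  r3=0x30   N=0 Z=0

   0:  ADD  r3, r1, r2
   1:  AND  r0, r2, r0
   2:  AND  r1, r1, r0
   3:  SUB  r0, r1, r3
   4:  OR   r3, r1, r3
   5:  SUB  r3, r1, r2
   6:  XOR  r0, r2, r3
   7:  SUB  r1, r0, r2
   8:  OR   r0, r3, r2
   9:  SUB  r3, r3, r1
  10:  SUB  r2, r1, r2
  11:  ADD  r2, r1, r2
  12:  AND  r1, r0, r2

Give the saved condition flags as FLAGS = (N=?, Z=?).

after  0: r0=0x95 r1=0xb3 r2=0x66 r3=0x19  N=0 Z=0
after  1: r0=0x04 r1=0xb3 r2=0x66 r3=0x19  N=0 Z=0
after  2: r0=0x04 r1=0x00 r2=0x66 r3=0x19  N=0 Z=1
after  3: r0=0xe7 r1=0x00 r2=0x66 r3=0x19  N=1 Z=0
after  4: r0=0xe7 r1=0x00 r2=0x66 r3=0x19  N=0 Z=0
after  5: r0=0xe7 r1=0x00 r2=0x66 r3=0x9a  N=1 Z=0
after  6: r0=0xfc r1=0x00 r2=0x66 r3=0x9a  N=1 Z=0
after  7: r0=0xfc r1=0x96 r2=0x66 r3=0x9a  N=1 Z=0
after  8: r0=0xfe r1=0x96 r2=0x66 r3=0x9a  N=1 Z=0
-- IRQ taken; context saved, return-PC = 9 --

FLAGS = (N=1, Z=0)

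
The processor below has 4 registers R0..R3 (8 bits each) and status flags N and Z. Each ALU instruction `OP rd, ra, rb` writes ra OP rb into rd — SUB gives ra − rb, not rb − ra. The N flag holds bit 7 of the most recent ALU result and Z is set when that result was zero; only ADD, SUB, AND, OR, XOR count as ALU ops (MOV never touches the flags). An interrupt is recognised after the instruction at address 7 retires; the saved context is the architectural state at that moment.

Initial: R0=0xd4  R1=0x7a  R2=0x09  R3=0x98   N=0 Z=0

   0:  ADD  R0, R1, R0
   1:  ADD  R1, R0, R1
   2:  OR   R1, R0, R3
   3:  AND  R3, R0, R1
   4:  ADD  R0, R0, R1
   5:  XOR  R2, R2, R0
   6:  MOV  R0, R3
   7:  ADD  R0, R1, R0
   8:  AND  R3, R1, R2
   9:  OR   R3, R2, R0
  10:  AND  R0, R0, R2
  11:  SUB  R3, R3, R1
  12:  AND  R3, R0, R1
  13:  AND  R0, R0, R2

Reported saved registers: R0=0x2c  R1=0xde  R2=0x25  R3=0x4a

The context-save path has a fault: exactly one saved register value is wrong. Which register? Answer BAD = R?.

after  0: R0=0x4e R1=0x7a R2=0x09 R3=0x98  N=0 Z=0
after  1: R0=0x4e R1=0xc8 R2=0x09 R3=0x98  N=1 Z=0
after  2: R0=0x4e R1=0xde R2=0x09 R3=0x98  N=1 Z=0
after  3: R0=0x4e R1=0xde R2=0x09 R3=0x4e  N=0 Z=0
after  4: R0=0x2c R1=0xde R2=0x09 R3=0x4e  N=0 Z=0
after  5: R0=0x2c R1=0xde R2=0x25 R3=0x4e  N=0 Z=0
after  6: R0=0x4e R1=0xde R2=0x25 R3=0x4e  N=0 Z=0
after  7: R0=0x2c R1=0xde R2=0x25 R3=0x4e  N=0 Z=0
-- IRQ taken; context saved, return-PC = 8 --
mismatch: R3: reported 0x4a vs actual 0x4e

BAD = R3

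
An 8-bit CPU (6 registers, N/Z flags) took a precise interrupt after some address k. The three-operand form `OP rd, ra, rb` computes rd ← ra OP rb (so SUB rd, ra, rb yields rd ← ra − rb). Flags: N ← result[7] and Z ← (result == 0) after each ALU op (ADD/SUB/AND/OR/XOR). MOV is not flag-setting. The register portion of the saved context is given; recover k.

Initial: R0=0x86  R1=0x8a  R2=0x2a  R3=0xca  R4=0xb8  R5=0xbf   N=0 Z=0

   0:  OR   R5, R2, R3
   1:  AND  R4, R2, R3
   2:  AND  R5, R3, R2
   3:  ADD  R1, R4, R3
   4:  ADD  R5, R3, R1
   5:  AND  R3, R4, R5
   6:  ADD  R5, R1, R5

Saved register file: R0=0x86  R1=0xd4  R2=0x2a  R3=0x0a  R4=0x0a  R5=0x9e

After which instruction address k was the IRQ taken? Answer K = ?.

K = 5

after  0: R0=0x86 R1=0x8a R2=0x2a R3=0xca R4=0xb8 R5=0xea  N=1 Z=0
after  1: R0=0x86 R1=0x8a R2=0x2a R3=0xca R4=0x0a R5=0xea  N=0 Z=0
after  2: R0=0x86 R1=0x8a R2=0x2a R3=0xca R4=0x0a R5=0x0a  N=0 Z=0
after  3: R0=0x86 R1=0xd4 R2=0x2a R3=0xca R4=0x0a R5=0x0a  N=1 Z=0
after  4: R0=0x86 R1=0xd4 R2=0x2a R3=0xca R4=0x0a R5=0x9e  N=1 Z=0
after  5: R0=0x86 R1=0xd4 R2=0x2a R3=0x0a R4=0x0a R5=0x9e  N=0 Z=0
-- IRQ taken; context saved, return-PC = 6 --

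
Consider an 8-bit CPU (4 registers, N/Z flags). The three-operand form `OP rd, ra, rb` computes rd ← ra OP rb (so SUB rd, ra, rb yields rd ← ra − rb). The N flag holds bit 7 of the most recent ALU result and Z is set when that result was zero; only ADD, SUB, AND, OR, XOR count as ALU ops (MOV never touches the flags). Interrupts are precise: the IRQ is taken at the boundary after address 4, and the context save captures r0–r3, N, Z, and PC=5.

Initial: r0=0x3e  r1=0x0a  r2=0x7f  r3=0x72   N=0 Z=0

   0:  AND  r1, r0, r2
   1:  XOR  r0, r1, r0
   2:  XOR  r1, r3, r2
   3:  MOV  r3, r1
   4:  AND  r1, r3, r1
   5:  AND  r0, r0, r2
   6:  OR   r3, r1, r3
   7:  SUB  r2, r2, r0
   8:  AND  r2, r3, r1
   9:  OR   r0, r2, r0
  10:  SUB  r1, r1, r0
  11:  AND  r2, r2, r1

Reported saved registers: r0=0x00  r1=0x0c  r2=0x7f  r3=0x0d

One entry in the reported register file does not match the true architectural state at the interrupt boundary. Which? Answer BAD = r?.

after  0: r0=0x3e r1=0x3e r2=0x7f r3=0x72  N=0 Z=0
after  1: r0=0x00 r1=0x3e r2=0x7f r3=0x72  N=0 Z=1
after  2: r0=0x00 r1=0x0d r2=0x7f r3=0x72  N=0 Z=0
after  3: r0=0x00 r1=0x0d r2=0x7f r3=0x0d  N=0 Z=0
after  4: r0=0x00 r1=0x0d r2=0x7f r3=0x0d  N=0 Z=0
-- IRQ taken; context saved, return-PC = 5 --
mismatch: r1: reported 0x0c vs actual 0x0d

BAD = r1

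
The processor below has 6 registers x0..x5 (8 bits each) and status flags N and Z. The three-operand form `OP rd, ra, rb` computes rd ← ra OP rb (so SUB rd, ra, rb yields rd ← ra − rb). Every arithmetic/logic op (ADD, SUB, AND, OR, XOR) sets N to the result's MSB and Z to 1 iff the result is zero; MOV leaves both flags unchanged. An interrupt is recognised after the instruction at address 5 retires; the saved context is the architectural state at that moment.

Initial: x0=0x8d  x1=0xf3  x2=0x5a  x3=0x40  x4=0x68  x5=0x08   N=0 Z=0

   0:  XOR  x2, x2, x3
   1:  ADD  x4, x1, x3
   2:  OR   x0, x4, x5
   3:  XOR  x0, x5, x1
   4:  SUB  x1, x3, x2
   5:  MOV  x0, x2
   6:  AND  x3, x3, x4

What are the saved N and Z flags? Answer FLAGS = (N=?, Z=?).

FLAGS = (N=0, Z=0)

after  0: x0=0x8d x1=0xf3 x2=0x1a x3=0x40 x4=0x68 x5=0x08  N=0 Z=0
after  1: x0=0x8d x1=0xf3 x2=0x1a x3=0x40 x4=0x33 x5=0x08  N=0 Z=0
after  2: x0=0x3b x1=0xf3 x2=0x1a x3=0x40 x4=0x33 x5=0x08  N=0 Z=0
after  3: x0=0xfb x1=0xf3 x2=0x1a x3=0x40 x4=0x33 x5=0x08  N=1 Z=0
after  4: x0=0xfb x1=0x26 x2=0x1a x3=0x40 x4=0x33 x5=0x08  N=0 Z=0
after  5: x0=0x1a x1=0x26 x2=0x1a x3=0x40 x4=0x33 x5=0x08  N=0 Z=0
-- IRQ taken; context saved, return-PC = 6 --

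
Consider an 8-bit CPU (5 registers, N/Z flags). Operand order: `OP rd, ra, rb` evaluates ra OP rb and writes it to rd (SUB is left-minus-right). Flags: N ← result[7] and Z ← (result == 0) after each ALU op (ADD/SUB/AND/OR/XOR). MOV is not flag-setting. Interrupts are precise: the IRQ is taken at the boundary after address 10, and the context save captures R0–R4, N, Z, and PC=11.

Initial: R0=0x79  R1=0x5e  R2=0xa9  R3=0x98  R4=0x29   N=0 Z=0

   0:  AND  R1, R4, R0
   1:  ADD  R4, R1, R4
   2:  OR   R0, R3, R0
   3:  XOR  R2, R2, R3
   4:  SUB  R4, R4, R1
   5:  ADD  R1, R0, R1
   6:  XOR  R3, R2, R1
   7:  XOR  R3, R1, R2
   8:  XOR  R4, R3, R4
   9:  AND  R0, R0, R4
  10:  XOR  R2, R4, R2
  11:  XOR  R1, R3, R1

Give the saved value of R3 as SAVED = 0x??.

after  0: R0=0x79 R1=0x29 R2=0xa9 R3=0x98 R4=0x29  N=0 Z=0
after  1: R0=0x79 R1=0x29 R2=0xa9 R3=0x98 R4=0x52  N=0 Z=0
after  2: R0=0xf9 R1=0x29 R2=0xa9 R3=0x98 R4=0x52  N=1 Z=0
after  3: R0=0xf9 R1=0x29 R2=0x31 R3=0x98 R4=0x52  N=0 Z=0
after  4: R0=0xf9 R1=0x29 R2=0x31 R3=0x98 R4=0x29  N=0 Z=0
after  5: R0=0xf9 R1=0x22 R2=0x31 R3=0x98 R4=0x29  N=0 Z=0
after  6: R0=0xf9 R1=0x22 R2=0x31 R3=0x13 R4=0x29  N=0 Z=0
after  7: R0=0xf9 R1=0x22 R2=0x31 R3=0x13 R4=0x29  N=0 Z=0
after  8: R0=0xf9 R1=0x22 R2=0x31 R3=0x13 R4=0x3a  N=0 Z=0
after  9: R0=0x38 R1=0x22 R2=0x31 R3=0x13 R4=0x3a  N=0 Z=0
after 10: R0=0x38 R1=0x22 R2=0x0b R3=0x13 R4=0x3a  N=0 Z=0
-- IRQ taken; context saved, return-PC = 11 --

SAVED = 0x13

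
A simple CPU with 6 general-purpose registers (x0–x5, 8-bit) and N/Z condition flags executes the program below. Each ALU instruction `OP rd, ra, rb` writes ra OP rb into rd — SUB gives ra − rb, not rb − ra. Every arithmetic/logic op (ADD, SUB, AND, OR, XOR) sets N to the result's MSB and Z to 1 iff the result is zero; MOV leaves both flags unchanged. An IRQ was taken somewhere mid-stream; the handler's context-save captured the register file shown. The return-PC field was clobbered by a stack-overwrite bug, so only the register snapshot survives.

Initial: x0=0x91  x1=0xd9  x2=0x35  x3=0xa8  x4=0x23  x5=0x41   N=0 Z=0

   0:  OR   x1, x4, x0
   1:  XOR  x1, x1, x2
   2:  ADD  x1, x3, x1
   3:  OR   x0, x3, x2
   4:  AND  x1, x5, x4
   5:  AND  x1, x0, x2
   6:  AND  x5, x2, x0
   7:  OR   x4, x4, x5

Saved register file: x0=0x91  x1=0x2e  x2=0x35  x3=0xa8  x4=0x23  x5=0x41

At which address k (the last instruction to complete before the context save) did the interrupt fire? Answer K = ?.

after  0: x0=0x91 x1=0xb3 x2=0x35 x3=0xa8 x4=0x23 x5=0x41  N=1 Z=0
after  1: x0=0x91 x1=0x86 x2=0x35 x3=0xa8 x4=0x23 x5=0x41  N=1 Z=0
after  2: x0=0x91 x1=0x2e x2=0x35 x3=0xa8 x4=0x23 x5=0x41  N=0 Z=0
-- IRQ taken; context saved, return-PC = 3 --

K = 2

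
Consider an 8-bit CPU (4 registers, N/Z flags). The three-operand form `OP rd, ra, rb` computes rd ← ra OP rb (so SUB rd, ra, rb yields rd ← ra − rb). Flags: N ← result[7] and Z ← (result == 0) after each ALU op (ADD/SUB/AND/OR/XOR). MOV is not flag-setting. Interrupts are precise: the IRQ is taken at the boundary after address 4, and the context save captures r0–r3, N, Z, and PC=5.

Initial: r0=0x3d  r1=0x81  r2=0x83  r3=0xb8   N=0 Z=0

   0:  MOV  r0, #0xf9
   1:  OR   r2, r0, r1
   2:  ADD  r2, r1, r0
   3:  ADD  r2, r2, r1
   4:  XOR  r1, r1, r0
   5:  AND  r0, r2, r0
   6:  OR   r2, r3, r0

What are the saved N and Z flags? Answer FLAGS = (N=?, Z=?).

FLAGS = (N=0, Z=0)

after  0: r0=0xf9 r1=0x81 r2=0x83 r3=0xb8  N=0 Z=0
after  1: r0=0xf9 r1=0x81 r2=0xf9 r3=0xb8  N=1 Z=0
after  2: r0=0xf9 r1=0x81 r2=0x7a r3=0xb8  N=0 Z=0
after  3: r0=0xf9 r1=0x81 r2=0xfb r3=0xb8  N=1 Z=0
after  4: r0=0xf9 r1=0x78 r2=0xfb r3=0xb8  N=0 Z=0
-- IRQ taken; context saved, return-PC = 5 --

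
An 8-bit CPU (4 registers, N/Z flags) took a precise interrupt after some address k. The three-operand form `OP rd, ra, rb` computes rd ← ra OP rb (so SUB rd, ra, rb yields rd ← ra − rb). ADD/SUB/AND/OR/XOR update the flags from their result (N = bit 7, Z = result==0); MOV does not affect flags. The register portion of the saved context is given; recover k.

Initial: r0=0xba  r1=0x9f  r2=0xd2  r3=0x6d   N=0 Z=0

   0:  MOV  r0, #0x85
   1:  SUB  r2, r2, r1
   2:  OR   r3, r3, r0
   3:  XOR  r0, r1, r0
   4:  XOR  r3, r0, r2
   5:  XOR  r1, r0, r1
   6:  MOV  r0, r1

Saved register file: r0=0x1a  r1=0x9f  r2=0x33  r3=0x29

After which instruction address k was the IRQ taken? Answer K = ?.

K = 4

after  0: r0=0x85 r1=0x9f r2=0xd2 r3=0x6d  N=0 Z=0
after  1: r0=0x85 r1=0x9f r2=0x33 r3=0x6d  N=0 Z=0
after  2: r0=0x85 r1=0x9f r2=0x33 r3=0xed  N=1 Z=0
after  3: r0=0x1a r1=0x9f r2=0x33 r3=0xed  N=0 Z=0
after  4: r0=0x1a r1=0x9f r2=0x33 r3=0x29  N=0 Z=0
-- IRQ taken; context saved, return-PC = 5 --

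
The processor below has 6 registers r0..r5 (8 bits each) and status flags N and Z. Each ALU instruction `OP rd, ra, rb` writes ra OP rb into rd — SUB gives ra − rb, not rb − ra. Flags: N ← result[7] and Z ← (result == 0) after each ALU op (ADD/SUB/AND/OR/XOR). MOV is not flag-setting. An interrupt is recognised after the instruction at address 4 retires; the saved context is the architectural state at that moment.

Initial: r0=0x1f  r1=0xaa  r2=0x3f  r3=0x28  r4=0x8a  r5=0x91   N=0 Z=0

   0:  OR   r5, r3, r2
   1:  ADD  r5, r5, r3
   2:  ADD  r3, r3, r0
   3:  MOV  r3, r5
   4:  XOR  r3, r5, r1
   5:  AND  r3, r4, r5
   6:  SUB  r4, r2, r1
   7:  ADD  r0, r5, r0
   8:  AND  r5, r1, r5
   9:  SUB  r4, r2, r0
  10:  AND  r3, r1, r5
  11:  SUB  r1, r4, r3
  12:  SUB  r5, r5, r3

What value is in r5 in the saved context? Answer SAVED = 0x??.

SAVED = 0x67

after  0: r0=0x1f r1=0xaa r2=0x3f r3=0x28 r4=0x8a r5=0x3f  N=0 Z=0
after  1: r0=0x1f r1=0xaa r2=0x3f r3=0x28 r4=0x8a r5=0x67  N=0 Z=0
after  2: r0=0x1f r1=0xaa r2=0x3f r3=0x47 r4=0x8a r5=0x67  N=0 Z=0
after  3: r0=0x1f r1=0xaa r2=0x3f r3=0x67 r4=0x8a r5=0x67  N=0 Z=0
after  4: r0=0x1f r1=0xaa r2=0x3f r3=0xcd r4=0x8a r5=0x67  N=1 Z=0
-- IRQ taken; context saved, return-PC = 5 --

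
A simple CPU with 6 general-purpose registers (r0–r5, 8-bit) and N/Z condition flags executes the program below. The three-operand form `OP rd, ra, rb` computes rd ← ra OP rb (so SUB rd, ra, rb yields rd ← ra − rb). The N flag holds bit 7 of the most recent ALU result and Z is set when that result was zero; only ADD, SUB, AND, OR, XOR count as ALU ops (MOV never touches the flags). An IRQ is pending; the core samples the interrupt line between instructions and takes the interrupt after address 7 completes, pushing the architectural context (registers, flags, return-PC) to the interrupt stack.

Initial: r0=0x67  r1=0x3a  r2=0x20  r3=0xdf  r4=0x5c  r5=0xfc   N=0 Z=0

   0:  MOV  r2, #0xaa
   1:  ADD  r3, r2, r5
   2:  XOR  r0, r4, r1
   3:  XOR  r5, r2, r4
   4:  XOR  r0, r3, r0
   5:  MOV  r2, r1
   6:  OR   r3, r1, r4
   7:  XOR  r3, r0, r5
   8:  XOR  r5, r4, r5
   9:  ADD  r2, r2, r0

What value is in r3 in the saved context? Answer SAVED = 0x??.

after  0: r0=0x67 r1=0x3a r2=0xaa r3=0xdf r4=0x5c r5=0xfc  N=0 Z=0
after  1: r0=0x67 r1=0x3a r2=0xaa r3=0xa6 r4=0x5c r5=0xfc  N=1 Z=0
after  2: r0=0x66 r1=0x3a r2=0xaa r3=0xa6 r4=0x5c r5=0xfc  N=0 Z=0
after  3: r0=0x66 r1=0x3a r2=0xaa r3=0xa6 r4=0x5c r5=0xf6  N=1 Z=0
after  4: r0=0xc0 r1=0x3a r2=0xaa r3=0xa6 r4=0x5c r5=0xf6  N=1 Z=0
after  5: r0=0xc0 r1=0x3a r2=0x3a r3=0xa6 r4=0x5c r5=0xf6  N=1 Z=0
after  6: r0=0xc0 r1=0x3a r2=0x3a r3=0x7e r4=0x5c r5=0xf6  N=0 Z=0
after  7: r0=0xc0 r1=0x3a r2=0x3a r3=0x36 r4=0x5c r5=0xf6  N=0 Z=0
-- IRQ taken; context saved, return-PC = 8 --

SAVED = 0x36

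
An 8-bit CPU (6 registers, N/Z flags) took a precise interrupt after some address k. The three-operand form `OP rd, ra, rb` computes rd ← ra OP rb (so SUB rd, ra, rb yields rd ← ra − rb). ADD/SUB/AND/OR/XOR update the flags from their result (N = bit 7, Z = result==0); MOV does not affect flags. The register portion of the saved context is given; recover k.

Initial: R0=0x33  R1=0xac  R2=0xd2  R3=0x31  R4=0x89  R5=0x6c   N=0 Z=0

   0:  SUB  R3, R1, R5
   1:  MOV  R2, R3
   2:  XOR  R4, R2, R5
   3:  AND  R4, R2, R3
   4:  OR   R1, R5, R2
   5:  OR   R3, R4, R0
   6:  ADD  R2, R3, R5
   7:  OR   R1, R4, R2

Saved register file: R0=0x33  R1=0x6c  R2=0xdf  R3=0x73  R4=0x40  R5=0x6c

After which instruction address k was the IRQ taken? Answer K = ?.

after  0: R0=0x33 R1=0xac R2=0xd2 R3=0x40 R4=0x89 R5=0x6c  N=0 Z=0
after  1: R0=0x33 R1=0xac R2=0x40 R3=0x40 R4=0x89 R5=0x6c  N=0 Z=0
after  2: R0=0x33 R1=0xac R2=0x40 R3=0x40 R4=0x2c R5=0x6c  N=0 Z=0
after  3: R0=0x33 R1=0xac R2=0x40 R3=0x40 R4=0x40 R5=0x6c  N=0 Z=0
after  4: R0=0x33 R1=0x6c R2=0x40 R3=0x40 R4=0x40 R5=0x6c  N=0 Z=0
after  5: R0=0x33 R1=0x6c R2=0x40 R3=0x73 R4=0x40 R5=0x6c  N=0 Z=0
after  6: R0=0x33 R1=0x6c R2=0xdf R3=0x73 R4=0x40 R5=0x6c  N=1 Z=0
-- IRQ taken; context saved, return-PC = 7 --

K = 6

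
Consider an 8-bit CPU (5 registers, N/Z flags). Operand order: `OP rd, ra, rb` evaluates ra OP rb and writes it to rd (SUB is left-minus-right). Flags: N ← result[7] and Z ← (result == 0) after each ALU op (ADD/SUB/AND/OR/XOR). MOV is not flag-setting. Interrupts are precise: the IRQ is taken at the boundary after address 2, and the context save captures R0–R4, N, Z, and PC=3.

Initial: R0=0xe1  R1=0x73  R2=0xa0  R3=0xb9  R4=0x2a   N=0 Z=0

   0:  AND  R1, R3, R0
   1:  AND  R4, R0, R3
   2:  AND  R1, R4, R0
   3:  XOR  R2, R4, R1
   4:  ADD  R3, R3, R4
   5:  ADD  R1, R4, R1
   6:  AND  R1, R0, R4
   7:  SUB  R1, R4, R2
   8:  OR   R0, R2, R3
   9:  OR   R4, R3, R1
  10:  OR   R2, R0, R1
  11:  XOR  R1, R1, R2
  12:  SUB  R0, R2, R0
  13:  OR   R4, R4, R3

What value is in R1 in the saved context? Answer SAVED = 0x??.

SAVED = 0xa1

after  0: R0=0xe1 R1=0xa1 R2=0xa0 R3=0xb9 R4=0x2a  N=1 Z=0
after  1: R0=0xe1 R1=0xa1 R2=0xa0 R3=0xb9 R4=0xa1  N=1 Z=0
after  2: R0=0xe1 R1=0xa1 R2=0xa0 R3=0xb9 R4=0xa1  N=1 Z=0
-- IRQ taken; context saved, return-PC = 3 --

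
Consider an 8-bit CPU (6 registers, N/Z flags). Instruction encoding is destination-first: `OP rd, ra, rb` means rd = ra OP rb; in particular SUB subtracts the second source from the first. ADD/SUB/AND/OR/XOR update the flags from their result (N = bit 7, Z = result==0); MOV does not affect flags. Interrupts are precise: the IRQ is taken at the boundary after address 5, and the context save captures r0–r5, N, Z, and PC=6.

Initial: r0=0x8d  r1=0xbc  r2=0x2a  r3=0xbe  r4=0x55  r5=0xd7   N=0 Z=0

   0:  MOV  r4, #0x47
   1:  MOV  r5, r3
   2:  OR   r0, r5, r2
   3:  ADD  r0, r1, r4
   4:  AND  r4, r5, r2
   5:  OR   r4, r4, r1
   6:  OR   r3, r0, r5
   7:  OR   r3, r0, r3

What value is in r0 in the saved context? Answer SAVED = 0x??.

after  0: r0=0x8d r1=0xbc r2=0x2a r3=0xbe r4=0x47 r5=0xd7  N=0 Z=0
after  1: r0=0x8d r1=0xbc r2=0x2a r3=0xbe r4=0x47 r5=0xbe  N=0 Z=0
after  2: r0=0xbe r1=0xbc r2=0x2a r3=0xbe r4=0x47 r5=0xbe  N=1 Z=0
after  3: r0=0x03 r1=0xbc r2=0x2a r3=0xbe r4=0x47 r5=0xbe  N=0 Z=0
after  4: r0=0x03 r1=0xbc r2=0x2a r3=0xbe r4=0x2a r5=0xbe  N=0 Z=0
after  5: r0=0x03 r1=0xbc r2=0x2a r3=0xbe r4=0xbe r5=0xbe  N=1 Z=0
-- IRQ taken; context saved, return-PC = 6 --

SAVED = 0x03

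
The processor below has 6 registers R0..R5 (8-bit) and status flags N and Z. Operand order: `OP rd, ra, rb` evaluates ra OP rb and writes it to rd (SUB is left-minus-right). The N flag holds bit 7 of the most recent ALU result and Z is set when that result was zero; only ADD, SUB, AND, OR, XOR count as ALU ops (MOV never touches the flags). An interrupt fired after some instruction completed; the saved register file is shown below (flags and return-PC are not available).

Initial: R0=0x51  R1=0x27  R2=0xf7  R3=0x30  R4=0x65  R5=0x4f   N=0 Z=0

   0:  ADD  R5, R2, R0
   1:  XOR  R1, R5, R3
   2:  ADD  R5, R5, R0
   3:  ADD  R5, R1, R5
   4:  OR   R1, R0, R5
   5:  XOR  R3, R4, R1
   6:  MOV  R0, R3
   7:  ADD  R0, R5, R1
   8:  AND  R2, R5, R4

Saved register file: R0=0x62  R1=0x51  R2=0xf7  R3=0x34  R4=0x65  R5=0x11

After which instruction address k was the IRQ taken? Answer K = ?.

K = 7

after  0: R0=0x51 R1=0x27 R2=0xf7 R3=0x30 R4=0x65 R5=0x48  N=0 Z=0
after  1: R0=0x51 R1=0x78 R2=0xf7 R3=0x30 R4=0x65 R5=0x48  N=0 Z=0
after  2: R0=0x51 R1=0x78 R2=0xf7 R3=0x30 R4=0x65 R5=0x99  N=1 Z=0
after  3: R0=0x51 R1=0x78 R2=0xf7 R3=0x30 R4=0x65 R5=0x11  N=0 Z=0
after  4: R0=0x51 R1=0x51 R2=0xf7 R3=0x30 R4=0x65 R5=0x11  N=0 Z=0
after  5: R0=0x51 R1=0x51 R2=0xf7 R3=0x34 R4=0x65 R5=0x11  N=0 Z=0
after  6: R0=0x34 R1=0x51 R2=0xf7 R3=0x34 R4=0x65 R5=0x11  N=0 Z=0
after  7: R0=0x62 R1=0x51 R2=0xf7 R3=0x34 R4=0x65 R5=0x11  N=0 Z=0
-- IRQ taken; context saved, return-PC = 8 --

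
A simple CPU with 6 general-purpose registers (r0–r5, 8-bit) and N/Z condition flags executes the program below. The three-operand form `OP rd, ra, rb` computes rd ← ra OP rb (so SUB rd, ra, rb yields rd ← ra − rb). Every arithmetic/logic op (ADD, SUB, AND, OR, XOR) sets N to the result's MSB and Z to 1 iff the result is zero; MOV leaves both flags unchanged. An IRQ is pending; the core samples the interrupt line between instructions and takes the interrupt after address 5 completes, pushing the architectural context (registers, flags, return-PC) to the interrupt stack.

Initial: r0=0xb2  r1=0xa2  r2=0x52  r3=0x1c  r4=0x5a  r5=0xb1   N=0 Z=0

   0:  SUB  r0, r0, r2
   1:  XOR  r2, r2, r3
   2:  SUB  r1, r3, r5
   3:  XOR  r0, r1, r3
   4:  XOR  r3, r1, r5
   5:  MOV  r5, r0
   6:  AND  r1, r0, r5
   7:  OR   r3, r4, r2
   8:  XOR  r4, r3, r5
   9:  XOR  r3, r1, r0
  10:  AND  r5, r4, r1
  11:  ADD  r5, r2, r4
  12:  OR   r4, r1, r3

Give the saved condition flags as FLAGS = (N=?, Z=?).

FLAGS = (N=1, Z=0)

after  0: r0=0x60 r1=0xa2 r2=0x52 r3=0x1c r4=0x5a r5=0xb1  N=0 Z=0
after  1: r0=0x60 r1=0xa2 r2=0x4e r3=0x1c r4=0x5a r5=0xb1  N=0 Z=0
after  2: r0=0x60 r1=0x6b r2=0x4e r3=0x1c r4=0x5a r5=0xb1  N=0 Z=0
after  3: r0=0x77 r1=0x6b r2=0x4e r3=0x1c r4=0x5a r5=0xb1  N=0 Z=0
after  4: r0=0x77 r1=0x6b r2=0x4e r3=0xda r4=0x5a r5=0xb1  N=1 Z=0
after  5: r0=0x77 r1=0x6b r2=0x4e r3=0xda r4=0x5a r5=0x77  N=1 Z=0
-- IRQ taken; context saved, return-PC = 6 --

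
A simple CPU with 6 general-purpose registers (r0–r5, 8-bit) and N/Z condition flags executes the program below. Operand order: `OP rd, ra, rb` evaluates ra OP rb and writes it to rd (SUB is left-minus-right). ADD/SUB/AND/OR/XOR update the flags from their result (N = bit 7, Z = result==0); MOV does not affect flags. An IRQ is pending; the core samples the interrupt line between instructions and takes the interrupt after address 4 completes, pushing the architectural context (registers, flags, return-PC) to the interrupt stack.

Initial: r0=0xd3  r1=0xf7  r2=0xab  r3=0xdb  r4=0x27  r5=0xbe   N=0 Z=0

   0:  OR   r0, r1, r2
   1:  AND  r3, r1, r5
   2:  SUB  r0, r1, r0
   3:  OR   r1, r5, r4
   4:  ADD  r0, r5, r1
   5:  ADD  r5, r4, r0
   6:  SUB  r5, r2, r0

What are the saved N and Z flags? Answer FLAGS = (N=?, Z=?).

after  0: r0=0xff r1=0xf7 r2=0xab r3=0xdb r4=0x27 r5=0xbe  N=1 Z=0
after  1: r0=0xff r1=0xf7 r2=0xab r3=0xb6 r4=0x27 r5=0xbe  N=1 Z=0
after  2: r0=0xf8 r1=0xf7 r2=0xab r3=0xb6 r4=0x27 r5=0xbe  N=1 Z=0
after  3: r0=0xf8 r1=0xbf r2=0xab r3=0xb6 r4=0x27 r5=0xbe  N=1 Z=0
after  4: r0=0x7d r1=0xbf r2=0xab r3=0xb6 r4=0x27 r5=0xbe  N=0 Z=0
-- IRQ taken; context saved, return-PC = 5 --

FLAGS = (N=0, Z=0)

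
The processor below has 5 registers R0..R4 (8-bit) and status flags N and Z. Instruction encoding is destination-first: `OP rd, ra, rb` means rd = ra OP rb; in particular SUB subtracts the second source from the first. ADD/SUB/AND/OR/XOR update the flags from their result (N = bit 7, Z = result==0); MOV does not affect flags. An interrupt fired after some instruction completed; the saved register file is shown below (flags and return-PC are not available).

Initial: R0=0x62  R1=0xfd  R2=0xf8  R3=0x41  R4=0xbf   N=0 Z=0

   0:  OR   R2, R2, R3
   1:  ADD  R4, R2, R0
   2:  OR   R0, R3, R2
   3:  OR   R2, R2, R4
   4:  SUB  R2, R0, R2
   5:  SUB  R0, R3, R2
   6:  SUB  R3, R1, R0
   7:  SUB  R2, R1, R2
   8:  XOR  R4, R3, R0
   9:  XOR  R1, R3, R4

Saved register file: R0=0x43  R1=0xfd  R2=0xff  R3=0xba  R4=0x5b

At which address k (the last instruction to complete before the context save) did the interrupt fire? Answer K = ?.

K = 7

after  0: R0=0x62 R1=0xfd R2=0xf9 R3=0x41 R4=0xbf  N=1 Z=0
after  1: R0=0x62 R1=0xfd R2=0xf9 R3=0x41 R4=0x5b  N=0 Z=0
after  2: R0=0xf9 R1=0xfd R2=0xf9 R3=0x41 R4=0x5b  N=1 Z=0
after  3: R0=0xf9 R1=0xfd R2=0xfb R3=0x41 R4=0x5b  N=1 Z=0
after  4: R0=0xf9 R1=0xfd R2=0xfe R3=0x41 R4=0x5b  N=1 Z=0
after  5: R0=0x43 R1=0xfd R2=0xfe R3=0x41 R4=0x5b  N=0 Z=0
after  6: R0=0x43 R1=0xfd R2=0xfe R3=0xba R4=0x5b  N=1 Z=0
after  7: R0=0x43 R1=0xfd R2=0xff R3=0xba R4=0x5b  N=1 Z=0
-- IRQ taken; context saved, return-PC = 8 --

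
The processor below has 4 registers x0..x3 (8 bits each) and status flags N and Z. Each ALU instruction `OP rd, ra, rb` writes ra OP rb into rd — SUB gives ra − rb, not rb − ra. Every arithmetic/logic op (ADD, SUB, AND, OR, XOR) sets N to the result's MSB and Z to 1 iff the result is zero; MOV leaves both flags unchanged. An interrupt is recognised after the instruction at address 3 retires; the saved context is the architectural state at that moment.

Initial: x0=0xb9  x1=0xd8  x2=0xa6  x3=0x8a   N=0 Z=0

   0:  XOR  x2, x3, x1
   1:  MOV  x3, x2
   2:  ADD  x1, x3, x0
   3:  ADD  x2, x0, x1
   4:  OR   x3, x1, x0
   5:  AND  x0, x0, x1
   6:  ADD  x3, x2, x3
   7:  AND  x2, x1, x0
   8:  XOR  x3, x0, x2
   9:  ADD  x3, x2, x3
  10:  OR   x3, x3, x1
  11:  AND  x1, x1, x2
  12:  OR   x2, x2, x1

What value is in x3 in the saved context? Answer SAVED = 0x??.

after  0: x0=0xb9 x1=0xd8 x2=0x52 x3=0x8a  N=0 Z=0
after  1: x0=0xb9 x1=0xd8 x2=0x52 x3=0x52  N=0 Z=0
after  2: x0=0xb9 x1=0x0b x2=0x52 x3=0x52  N=0 Z=0
after  3: x0=0xb9 x1=0x0b x2=0xc4 x3=0x52  N=1 Z=0
-- IRQ taken; context saved, return-PC = 4 --

SAVED = 0x52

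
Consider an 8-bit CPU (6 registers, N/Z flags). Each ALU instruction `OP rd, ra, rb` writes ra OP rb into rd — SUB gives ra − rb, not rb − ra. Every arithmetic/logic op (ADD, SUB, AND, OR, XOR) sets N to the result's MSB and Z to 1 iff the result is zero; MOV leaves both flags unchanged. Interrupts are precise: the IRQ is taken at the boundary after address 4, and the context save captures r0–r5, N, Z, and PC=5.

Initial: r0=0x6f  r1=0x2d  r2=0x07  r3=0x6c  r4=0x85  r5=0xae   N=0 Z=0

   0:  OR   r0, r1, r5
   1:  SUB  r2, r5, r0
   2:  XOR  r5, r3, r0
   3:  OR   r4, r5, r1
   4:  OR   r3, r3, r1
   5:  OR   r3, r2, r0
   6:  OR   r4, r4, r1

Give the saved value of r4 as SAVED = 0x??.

after  0: r0=0xaf r1=0x2d r2=0x07 r3=0x6c r4=0x85 r5=0xae  N=1 Z=0
after  1: r0=0xaf r1=0x2d r2=0xff r3=0x6c r4=0x85 r5=0xae  N=1 Z=0
after  2: r0=0xaf r1=0x2d r2=0xff r3=0x6c r4=0x85 r5=0xc3  N=1 Z=0
after  3: r0=0xaf r1=0x2d r2=0xff r3=0x6c r4=0xef r5=0xc3  N=1 Z=0
after  4: r0=0xaf r1=0x2d r2=0xff r3=0x6d r4=0xef r5=0xc3  N=0 Z=0
-- IRQ taken; context saved, return-PC = 5 --

SAVED = 0xef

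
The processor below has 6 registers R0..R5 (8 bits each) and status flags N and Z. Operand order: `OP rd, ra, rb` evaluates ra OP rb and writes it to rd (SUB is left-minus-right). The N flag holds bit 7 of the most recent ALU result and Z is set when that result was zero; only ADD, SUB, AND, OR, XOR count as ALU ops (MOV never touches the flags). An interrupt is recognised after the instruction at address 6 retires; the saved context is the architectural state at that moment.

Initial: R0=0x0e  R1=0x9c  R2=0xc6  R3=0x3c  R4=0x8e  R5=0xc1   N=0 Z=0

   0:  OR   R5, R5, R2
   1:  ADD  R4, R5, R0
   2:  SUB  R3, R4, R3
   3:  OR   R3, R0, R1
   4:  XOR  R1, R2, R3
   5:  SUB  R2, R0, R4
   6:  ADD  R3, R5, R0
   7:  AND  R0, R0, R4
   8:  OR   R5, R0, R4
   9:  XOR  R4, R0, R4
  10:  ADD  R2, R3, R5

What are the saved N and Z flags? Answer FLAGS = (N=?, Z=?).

after  0: R0=0x0e R1=0x9c R2=0xc6 R3=0x3c R4=0x8e R5=0xc7  N=1 Z=0
after  1: R0=0x0e R1=0x9c R2=0xc6 R3=0x3c R4=0xd5 R5=0xc7  N=1 Z=0
after  2: R0=0x0e R1=0x9c R2=0xc6 R3=0x99 R4=0xd5 R5=0xc7  N=1 Z=0
after  3: R0=0x0e R1=0x9c R2=0xc6 R3=0x9e R4=0xd5 R5=0xc7  N=1 Z=0
after  4: R0=0x0e R1=0x58 R2=0xc6 R3=0x9e R4=0xd5 R5=0xc7  N=0 Z=0
after  5: R0=0x0e R1=0x58 R2=0x39 R3=0x9e R4=0xd5 R5=0xc7  N=0 Z=0
after  6: R0=0x0e R1=0x58 R2=0x39 R3=0xd5 R4=0xd5 R5=0xc7  N=1 Z=0
-- IRQ taken; context saved, return-PC = 7 --

FLAGS = (N=1, Z=0)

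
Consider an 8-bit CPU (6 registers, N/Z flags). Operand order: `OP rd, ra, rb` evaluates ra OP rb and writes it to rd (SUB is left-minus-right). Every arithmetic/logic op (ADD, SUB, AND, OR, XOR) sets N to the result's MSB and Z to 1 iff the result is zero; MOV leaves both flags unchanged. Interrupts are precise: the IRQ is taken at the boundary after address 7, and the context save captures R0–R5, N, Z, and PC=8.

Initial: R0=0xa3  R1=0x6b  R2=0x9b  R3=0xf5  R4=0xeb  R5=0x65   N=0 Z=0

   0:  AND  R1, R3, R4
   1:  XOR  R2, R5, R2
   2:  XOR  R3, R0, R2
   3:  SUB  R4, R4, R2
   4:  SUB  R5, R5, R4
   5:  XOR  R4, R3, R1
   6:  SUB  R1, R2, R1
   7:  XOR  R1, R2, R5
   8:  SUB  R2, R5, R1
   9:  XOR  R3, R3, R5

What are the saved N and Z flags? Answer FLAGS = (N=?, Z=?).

after  0: R0=0xa3 R1=0xe1 R2=0x9b R3=0xf5 R4=0xeb R5=0x65  N=1 Z=0
after  1: R0=0xa3 R1=0xe1 R2=0xfe R3=0xf5 R4=0xeb R5=0x65  N=1 Z=0
after  2: R0=0xa3 R1=0xe1 R2=0xfe R3=0x5d R4=0xeb R5=0x65  N=0 Z=0
after  3: R0=0xa3 R1=0xe1 R2=0xfe R3=0x5d R4=0xed R5=0x65  N=1 Z=0
after  4: R0=0xa3 R1=0xe1 R2=0xfe R3=0x5d R4=0xed R5=0x78  N=0 Z=0
after  5: R0=0xa3 R1=0xe1 R2=0xfe R3=0x5d R4=0xbc R5=0x78  N=1 Z=0
after  6: R0=0xa3 R1=0x1d R2=0xfe R3=0x5d R4=0xbc R5=0x78  N=0 Z=0
after  7: R0=0xa3 R1=0x86 R2=0xfe R3=0x5d R4=0xbc R5=0x78  N=1 Z=0
-- IRQ taken; context saved, return-PC = 8 --

FLAGS = (N=1, Z=0)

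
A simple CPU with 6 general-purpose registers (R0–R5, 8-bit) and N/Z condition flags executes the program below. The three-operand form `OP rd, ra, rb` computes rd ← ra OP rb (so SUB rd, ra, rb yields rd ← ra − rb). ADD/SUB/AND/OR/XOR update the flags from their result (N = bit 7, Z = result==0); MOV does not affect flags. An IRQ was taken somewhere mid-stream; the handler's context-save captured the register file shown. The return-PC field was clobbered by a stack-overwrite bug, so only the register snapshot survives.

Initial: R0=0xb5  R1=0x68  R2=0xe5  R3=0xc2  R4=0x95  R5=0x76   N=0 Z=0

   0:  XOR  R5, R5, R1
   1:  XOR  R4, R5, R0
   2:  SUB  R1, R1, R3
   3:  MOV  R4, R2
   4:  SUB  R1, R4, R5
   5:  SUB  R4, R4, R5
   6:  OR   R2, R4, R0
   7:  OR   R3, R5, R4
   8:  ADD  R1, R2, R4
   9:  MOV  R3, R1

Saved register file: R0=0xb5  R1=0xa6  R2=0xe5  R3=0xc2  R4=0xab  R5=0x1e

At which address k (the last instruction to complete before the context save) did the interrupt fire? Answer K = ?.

after  0: R0=0xb5 R1=0x68 R2=0xe5 R3=0xc2 R4=0x95 R5=0x1e  N=0 Z=0
after  1: R0=0xb5 R1=0x68 R2=0xe5 R3=0xc2 R4=0xab R5=0x1e  N=1 Z=0
after  2: R0=0xb5 R1=0xa6 R2=0xe5 R3=0xc2 R4=0xab R5=0x1e  N=1 Z=0
-- IRQ taken; context saved, return-PC = 3 --

K = 2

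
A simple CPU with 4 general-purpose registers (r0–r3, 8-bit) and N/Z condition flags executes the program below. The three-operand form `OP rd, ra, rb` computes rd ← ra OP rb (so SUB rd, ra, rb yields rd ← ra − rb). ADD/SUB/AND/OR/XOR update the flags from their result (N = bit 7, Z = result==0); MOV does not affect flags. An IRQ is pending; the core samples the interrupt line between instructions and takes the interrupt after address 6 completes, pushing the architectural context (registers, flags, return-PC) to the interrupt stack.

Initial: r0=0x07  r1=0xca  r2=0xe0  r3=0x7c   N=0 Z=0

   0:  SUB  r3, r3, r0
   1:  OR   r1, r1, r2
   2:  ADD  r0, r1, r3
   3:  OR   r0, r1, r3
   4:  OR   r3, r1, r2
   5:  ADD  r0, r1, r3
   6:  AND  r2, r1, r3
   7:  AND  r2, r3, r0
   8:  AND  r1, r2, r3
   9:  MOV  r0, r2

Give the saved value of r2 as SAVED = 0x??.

SAVED = 0xea

after  0: r0=0x07 r1=0xca r2=0xe0 r3=0x75  N=0 Z=0
after  1: r0=0x07 r1=0xea r2=0xe0 r3=0x75  N=1 Z=0
after  2: r0=0x5f r1=0xea r2=0xe0 r3=0x75  N=0 Z=0
after  3: r0=0xff r1=0xea r2=0xe0 r3=0x75  N=1 Z=0
after  4: r0=0xff r1=0xea r2=0xe0 r3=0xea  N=1 Z=0
after  5: r0=0xd4 r1=0xea r2=0xe0 r3=0xea  N=1 Z=0
after  6: r0=0xd4 r1=0xea r2=0xea r3=0xea  N=1 Z=0
-- IRQ taken; context saved, return-PC = 7 --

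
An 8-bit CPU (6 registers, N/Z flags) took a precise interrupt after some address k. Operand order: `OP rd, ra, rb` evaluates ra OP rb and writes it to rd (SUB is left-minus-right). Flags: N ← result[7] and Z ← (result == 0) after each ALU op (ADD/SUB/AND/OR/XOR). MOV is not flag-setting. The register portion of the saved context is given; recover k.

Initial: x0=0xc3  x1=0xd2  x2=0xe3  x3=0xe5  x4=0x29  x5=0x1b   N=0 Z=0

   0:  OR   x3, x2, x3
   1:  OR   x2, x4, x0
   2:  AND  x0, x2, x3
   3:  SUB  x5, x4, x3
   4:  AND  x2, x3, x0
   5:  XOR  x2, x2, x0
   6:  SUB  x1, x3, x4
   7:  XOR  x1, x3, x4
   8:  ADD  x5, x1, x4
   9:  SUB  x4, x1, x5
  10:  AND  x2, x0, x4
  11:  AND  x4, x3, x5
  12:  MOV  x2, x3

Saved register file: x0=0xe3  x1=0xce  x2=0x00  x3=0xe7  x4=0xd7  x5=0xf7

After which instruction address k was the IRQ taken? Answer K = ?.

K = 9

after  0: x0=0xc3 x1=0xd2 x2=0xe3 x3=0xe7 x4=0x29 x5=0x1b  N=1 Z=0
after  1: x0=0xc3 x1=0xd2 x2=0xeb x3=0xe7 x4=0x29 x5=0x1b  N=1 Z=0
after  2: x0=0xe3 x1=0xd2 x2=0xeb x3=0xe7 x4=0x29 x5=0x1b  N=1 Z=0
after  3: x0=0xe3 x1=0xd2 x2=0xeb x3=0xe7 x4=0x29 x5=0x42  N=0 Z=0
after  4: x0=0xe3 x1=0xd2 x2=0xe3 x3=0xe7 x4=0x29 x5=0x42  N=1 Z=0
after  5: x0=0xe3 x1=0xd2 x2=0x00 x3=0xe7 x4=0x29 x5=0x42  N=0 Z=1
after  6: x0=0xe3 x1=0xbe x2=0x00 x3=0xe7 x4=0x29 x5=0x42  N=1 Z=0
after  7: x0=0xe3 x1=0xce x2=0x00 x3=0xe7 x4=0x29 x5=0x42  N=1 Z=0
after  8: x0=0xe3 x1=0xce x2=0x00 x3=0xe7 x4=0x29 x5=0xf7  N=1 Z=0
after  9: x0=0xe3 x1=0xce x2=0x00 x3=0xe7 x4=0xd7 x5=0xf7  N=1 Z=0
-- IRQ taken; context saved, return-PC = 10 --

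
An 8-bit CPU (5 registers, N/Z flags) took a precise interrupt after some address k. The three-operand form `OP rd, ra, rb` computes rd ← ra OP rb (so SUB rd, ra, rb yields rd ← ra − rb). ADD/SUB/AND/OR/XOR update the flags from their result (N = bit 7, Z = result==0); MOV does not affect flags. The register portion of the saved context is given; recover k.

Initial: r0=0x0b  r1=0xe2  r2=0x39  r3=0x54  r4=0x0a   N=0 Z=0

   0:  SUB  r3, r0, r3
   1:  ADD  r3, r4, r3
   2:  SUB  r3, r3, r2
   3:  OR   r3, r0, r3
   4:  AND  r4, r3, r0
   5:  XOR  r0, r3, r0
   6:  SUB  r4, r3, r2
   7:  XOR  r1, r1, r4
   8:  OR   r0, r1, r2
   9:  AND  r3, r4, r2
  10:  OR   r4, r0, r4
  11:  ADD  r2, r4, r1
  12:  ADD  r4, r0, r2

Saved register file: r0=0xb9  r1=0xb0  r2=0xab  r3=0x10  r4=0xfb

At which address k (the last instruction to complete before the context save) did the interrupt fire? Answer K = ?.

K = 11

after  0: r0=0x0b r1=0xe2 r2=0x39 r3=0xb7 r4=0x0a  N=1 Z=0
after  1: r0=0x0b r1=0xe2 r2=0x39 r3=0xc1 r4=0x0a  N=1 Z=0
after  2: r0=0x0b r1=0xe2 r2=0x39 r3=0x88 r4=0x0a  N=1 Z=0
after  3: r0=0x0b r1=0xe2 r2=0x39 r3=0x8b r4=0x0a  N=1 Z=0
after  4: r0=0x0b r1=0xe2 r2=0x39 r3=0x8b r4=0x0b  N=0 Z=0
after  5: r0=0x80 r1=0xe2 r2=0x39 r3=0x8b r4=0x0b  N=1 Z=0
after  6: r0=0x80 r1=0xe2 r2=0x39 r3=0x8b r4=0x52  N=0 Z=0
after  7: r0=0x80 r1=0xb0 r2=0x39 r3=0x8b r4=0x52  N=1 Z=0
after  8: r0=0xb9 r1=0xb0 r2=0x39 r3=0x8b r4=0x52  N=1 Z=0
after  9: r0=0xb9 r1=0xb0 r2=0x39 r3=0x10 r4=0x52  N=0 Z=0
after 10: r0=0xb9 r1=0xb0 r2=0x39 r3=0x10 r4=0xfb  N=1 Z=0
after 11: r0=0xb9 r1=0xb0 r2=0xab r3=0x10 r4=0xfb  N=1 Z=0
-- IRQ taken; context saved, return-PC = 12 --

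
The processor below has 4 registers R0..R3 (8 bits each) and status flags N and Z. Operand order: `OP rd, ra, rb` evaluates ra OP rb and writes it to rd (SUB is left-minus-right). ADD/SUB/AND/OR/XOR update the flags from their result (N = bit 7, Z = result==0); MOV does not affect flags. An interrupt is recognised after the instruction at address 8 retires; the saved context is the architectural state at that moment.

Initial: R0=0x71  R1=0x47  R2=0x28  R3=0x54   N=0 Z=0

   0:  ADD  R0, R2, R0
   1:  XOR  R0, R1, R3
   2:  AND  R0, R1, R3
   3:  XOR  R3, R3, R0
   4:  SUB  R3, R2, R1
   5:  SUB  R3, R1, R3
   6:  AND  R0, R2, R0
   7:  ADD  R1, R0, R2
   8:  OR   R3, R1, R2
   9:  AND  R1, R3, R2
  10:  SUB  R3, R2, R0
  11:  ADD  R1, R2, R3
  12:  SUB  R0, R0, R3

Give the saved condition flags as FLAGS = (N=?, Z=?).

FLAGS = (N=0, Z=0)

after  0: R0=0x99 R1=0x47 R2=0x28 R3=0x54  N=1 Z=0
after  1: R0=0x13 R1=0x47 R2=0x28 R3=0x54  N=0 Z=0
after  2: R0=0x44 R1=0x47 R2=0x28 R3=0x54  N=0 Z=0
after  3: R0=0x44 R1=0x47 R2=0x28 R3=0x10  N=0 Z=0
after  4: R0=0x44 R1=0x47 R2=0x28 R3=0xe1  N=1 Z=0
after  5: R0=0x44 R1=0x47 R2=0x28 R3=0x66  N=0 Z=0
after  6: R0=0x00 R1=0x47 R2=0x28 R3=0x66  N=0 Z=1
after  7: R0=0x00 R1=0x28 R2=0x28 R3=0x66  N=0 Z=0
after  8: R0=0x00 R1=0x28 R2=0x28 R3=0x28  N=0 Z=0
-- IRQ taken; context saved, return-PC = 9 --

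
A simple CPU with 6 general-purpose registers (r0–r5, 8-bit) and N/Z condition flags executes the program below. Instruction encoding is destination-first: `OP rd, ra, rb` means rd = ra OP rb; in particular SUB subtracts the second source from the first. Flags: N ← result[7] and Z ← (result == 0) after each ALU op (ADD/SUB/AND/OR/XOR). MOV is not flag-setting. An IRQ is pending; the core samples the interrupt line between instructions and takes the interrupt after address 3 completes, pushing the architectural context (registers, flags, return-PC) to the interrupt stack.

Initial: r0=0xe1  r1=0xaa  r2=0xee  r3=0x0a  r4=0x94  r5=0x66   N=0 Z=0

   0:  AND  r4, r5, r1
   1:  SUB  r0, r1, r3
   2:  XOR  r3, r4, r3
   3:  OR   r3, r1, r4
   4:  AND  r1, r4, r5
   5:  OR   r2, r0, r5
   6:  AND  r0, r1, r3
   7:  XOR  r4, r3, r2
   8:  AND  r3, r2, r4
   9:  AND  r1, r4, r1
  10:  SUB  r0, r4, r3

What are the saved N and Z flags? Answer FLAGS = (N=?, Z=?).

FLAGS = (N=1, Z=0)

after  0: r0=0xe1 r1=0xaa r2=0xee r3=0x0a r4=0x22 r5=0x66  N=0 Z=0
after  1: r0=0xa0 r1=0xaa r2=0xee r3=0x0a r4=0x22 r5=0x66  N=1 Z=0
after  2: r0=0xa0 r1=0xaa r2=0xee r3=0x28 r4=0x22 r5=0x66  N=0 Z=0
after  3: r0=0xa0 r1=0xaa r2=0xee r3=0xaa r4=0x22 r5=0x66  N=1 Z=0
-- IRQ taken; context saved, return-PC = 4 --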